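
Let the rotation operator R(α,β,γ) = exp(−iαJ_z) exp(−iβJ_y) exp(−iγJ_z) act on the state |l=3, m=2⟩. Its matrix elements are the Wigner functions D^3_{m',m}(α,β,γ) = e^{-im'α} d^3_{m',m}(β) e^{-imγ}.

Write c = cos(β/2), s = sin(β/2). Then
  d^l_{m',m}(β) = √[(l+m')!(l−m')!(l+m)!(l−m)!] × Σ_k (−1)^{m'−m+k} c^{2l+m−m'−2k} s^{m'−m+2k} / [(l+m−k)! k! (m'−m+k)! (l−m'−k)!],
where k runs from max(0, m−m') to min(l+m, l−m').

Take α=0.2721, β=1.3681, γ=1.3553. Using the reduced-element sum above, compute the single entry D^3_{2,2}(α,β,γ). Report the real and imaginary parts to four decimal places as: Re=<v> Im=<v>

First d^3_{2,2}(β=1.3681), then the phase factors e^{-i(2)α} and e^{-i(2)γ}:
c=cos(1.3681/2)=0.775020, s=sin(1.3681/2)=0.631937; N=√[120·1·120·1]=120.000000
The bounds max(0,m−m')=0 and min(l+m,l−m')=1 give 2 terms
  k=0: (−1)^0·120.0000/(120)·0.7750^6·0.6319^0 = +0.216709
  k=1: (−1)^1·120.0000/(24)·0.7750^4·0.6319^2 = -0.720392
d^3_{2,2}(1.3681) = +0.216709 -0.720392 = -0.503683
Attach z-rotation phases: D = e^{-i(2)(0.2721)}·(-0.503683)·e^{-i(2)(1.3553)} = +0.500459-0.056899i

Re=0.5005 Im=-0.0569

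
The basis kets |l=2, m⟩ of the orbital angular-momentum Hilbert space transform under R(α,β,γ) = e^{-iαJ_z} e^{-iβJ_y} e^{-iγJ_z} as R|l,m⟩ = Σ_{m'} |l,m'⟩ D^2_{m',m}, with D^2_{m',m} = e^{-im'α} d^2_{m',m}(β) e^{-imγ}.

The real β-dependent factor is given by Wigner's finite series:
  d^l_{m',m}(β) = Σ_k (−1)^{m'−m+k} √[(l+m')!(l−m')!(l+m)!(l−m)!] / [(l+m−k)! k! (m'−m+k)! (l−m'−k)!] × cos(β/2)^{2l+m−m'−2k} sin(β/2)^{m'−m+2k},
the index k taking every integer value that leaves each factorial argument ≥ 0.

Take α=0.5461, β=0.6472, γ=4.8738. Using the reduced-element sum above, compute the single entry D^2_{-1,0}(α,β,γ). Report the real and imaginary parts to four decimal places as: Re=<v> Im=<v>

Re=0.5034 Im=0.3060

D^2_{-1,0}(0.5461,0.6472,4.8738) = e^{-i·-1·0.5461}·d^2_{-1,0}(0.6472)·e^{-i·0·4.8738}. Compute d first:
c=cos(0.6472/2)=0.948097, s=sin(0.6472/2)=0.317982; N=√[1·6·2·2]=4.898979
k∈{1,2} keeps every argument non-negative
  k=1: (−1)^0·4.8990/(2)·0.9481^3·0.3180^1 = +0.663798
  k=2: (−1)^1·4.8990/(2)·0.9481^1·0.3180^3 = -0.074668
d^2_{-1,0}(0.6472) = +0.663798 -0.074668 = +0.589130
Attach z-rotation phases: D = e^{-i(-1)(0.5461)}·(+0.589130)·e^{-i(0)(4.8738)} = +0.503445+0.305970i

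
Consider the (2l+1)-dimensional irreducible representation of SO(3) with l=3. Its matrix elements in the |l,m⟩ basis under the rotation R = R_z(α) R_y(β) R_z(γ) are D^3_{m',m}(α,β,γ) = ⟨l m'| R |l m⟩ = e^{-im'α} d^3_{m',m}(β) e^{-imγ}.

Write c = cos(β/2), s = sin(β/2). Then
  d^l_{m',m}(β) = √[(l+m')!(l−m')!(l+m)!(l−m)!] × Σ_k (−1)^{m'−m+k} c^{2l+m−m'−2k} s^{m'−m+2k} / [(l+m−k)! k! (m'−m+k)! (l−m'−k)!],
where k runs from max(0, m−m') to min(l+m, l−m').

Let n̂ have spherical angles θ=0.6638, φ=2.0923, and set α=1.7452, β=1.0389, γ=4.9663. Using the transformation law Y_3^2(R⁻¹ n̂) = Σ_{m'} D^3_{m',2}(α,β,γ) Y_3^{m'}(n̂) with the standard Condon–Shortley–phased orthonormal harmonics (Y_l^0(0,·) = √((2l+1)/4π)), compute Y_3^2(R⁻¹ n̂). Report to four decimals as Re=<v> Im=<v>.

Need the full column D^3_{m',2} for m'=−3..3 at α=1.7452, β=1.0389, γ=4.9663.
cos(β/2)=0.868092, sin(β/2)=0.496403
d^3_{-3,2}: single k=5 term ⇒ +0.064093;  D = -0.000986+0.064086i
d^3_{-2,2}: k∈[4..5] ⇒ +0.228791 -0.014963 = +0.213828;  D = +0.211131-0.033859i
d^3_{-1,2}: k∈[3..4] ⇒ +0.506093 -0.082744 = +0.423349;  D = -0.138552-0.400035i
d^3_{0,2}: k∈[2..3] ⇒ +0.766466 -0.250628 = +0.515838;  D = -0.450742+0.250839i
d^3_{1,2}: k∈[1..2] ⇒ +0.773862 -0.506093 = +0.267769;  D = +0.168835+0.207835i
d^3_{2,2}: k∈[0..1] ⇒ +0.427952 -0.699684 = -0.271732;  D = -0.177981+0.205331i
d^3_{3,2}: single k=0 term ⇒ -0.599431;  D = +0.514210+0.308067i
Y_3^{m'}(θ=0.6638,φ=2.0923) and Σ D·Y over m':
  (-0.0010+0.0641i)·(+0.0976+0.0006i)  (+0.2111-0.0339i)·(-0.1539+0.2640i)  (-0.1386-0.4000i)·(-0.2085-0.3629i)  (-0.4507+0.2508i)·(+0.0300+0.0000i)  (+0.1688+0.2078i)·(+0.2085-0.3629i)  (-0.1780+0.2053i)·(-0.1539-0.2640i)  (+0.5142+0.3081i)·(-0.0976+0.0006i)
Y_3^2(R⁻¹ n̂) = -0.011631+0.176120i

Re=-0.0116 Im=0.1761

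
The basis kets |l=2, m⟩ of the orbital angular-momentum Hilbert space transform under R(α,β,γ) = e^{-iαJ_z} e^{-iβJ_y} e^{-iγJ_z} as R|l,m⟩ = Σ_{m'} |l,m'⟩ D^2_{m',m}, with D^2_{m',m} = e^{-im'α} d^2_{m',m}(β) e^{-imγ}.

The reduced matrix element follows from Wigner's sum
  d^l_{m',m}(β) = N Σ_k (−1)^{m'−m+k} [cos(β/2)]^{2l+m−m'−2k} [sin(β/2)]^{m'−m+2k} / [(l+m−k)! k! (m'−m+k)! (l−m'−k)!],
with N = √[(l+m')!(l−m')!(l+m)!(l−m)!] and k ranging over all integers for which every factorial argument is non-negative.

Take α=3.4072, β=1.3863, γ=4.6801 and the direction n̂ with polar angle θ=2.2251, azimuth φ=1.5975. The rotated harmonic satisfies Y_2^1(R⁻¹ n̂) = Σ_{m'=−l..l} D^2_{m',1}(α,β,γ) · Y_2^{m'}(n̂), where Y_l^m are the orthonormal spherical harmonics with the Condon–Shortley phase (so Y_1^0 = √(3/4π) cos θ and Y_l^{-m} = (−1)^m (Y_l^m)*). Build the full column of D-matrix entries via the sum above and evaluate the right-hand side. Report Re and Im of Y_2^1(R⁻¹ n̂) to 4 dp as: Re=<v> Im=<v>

Re=0.1722 Im=0.1347

Need the full column D^2_{m',1} for m'=−2..2 at α=3.4072, β=1.3863, γ=4.6801.
cos(β/2)=0.769237, sin(β/2)=0.638963
d^2_{-2,1}: single k=3 term ⇒ +0.401345;  D = -0.214379+0.339293i
d^2_{-1,1}: k∈[2..3] ⇒ +0.724759 -0.166688 = +0.558071;  D = +0.163799-0.533492i
d^2_{0,1}: k∈[1..2] ⇒ +0.712414 -0.491546 = +0.220868;  D = -0.007130+0.220753i
d^2_{1,1}: k∈[0..1] ⇒ +0.350139 -0.724759 = -0.374620;  D = +0.086615+0.364469i
d^2_{2,1}: single k=0 term ⇒ -0.581683;  D = -0.278325-0.510775i
Y_2^{m'}(θ=2.2251,φ=1.5975) and Σ D·Y over m':
  (-0.2144+0.3393i)·(-0.2429+0.0130i)  (+0.1638-0.5335i)·(+0.0100+0.3729i)  (-0.0071+0.2208i)·(+0.0351+0.0000i)  (+0.0866+0.3645i)·(-0.0100+0.3729i)  (-0.2783-0.5108i)·(-0.2429-0.0130i)
Y_2^1(R⁻¹ n̂) = +0.172172+0.134662i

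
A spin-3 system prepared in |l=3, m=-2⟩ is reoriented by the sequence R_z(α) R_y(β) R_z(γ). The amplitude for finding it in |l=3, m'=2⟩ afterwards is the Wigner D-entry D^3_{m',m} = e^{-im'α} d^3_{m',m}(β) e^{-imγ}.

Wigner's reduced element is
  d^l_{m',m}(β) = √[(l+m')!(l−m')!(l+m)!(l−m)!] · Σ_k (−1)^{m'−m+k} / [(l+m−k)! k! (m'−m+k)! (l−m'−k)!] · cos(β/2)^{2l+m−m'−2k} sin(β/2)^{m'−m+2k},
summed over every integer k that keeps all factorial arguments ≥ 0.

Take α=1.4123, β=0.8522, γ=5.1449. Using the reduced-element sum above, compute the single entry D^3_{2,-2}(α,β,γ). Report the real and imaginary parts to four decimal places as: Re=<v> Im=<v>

Re=0.0440 Im=0.1074

Split into d^3_{2,-2}(β=0.8522) × two z-phases.
c=cos(0.8522/2)=0.910585, s=sin(0.8522/2)=0.413323; N=√[120·1·1·120]=120.000000
The bounds max(0,m−m')=0 and min(l+m,l−m')=1 give 2 terms
  k=0: (−1)^4·120.0000/(24)·0.9106^2·0.4133^4 = +0.120995
  k=1: (−1)^5·120.0000/(120)·0.9106^0·0.4133^6 = -0.004986
d^3_{2,-2}(0.8522) = +0.120995 -0.004986 = +0.116009
Phases: e^{-i·(2)·1.4123}=-0.950177-0.311710i, e^{-i·(-2)·5.1449}=-0.648623-0.761110i ⇒ D=+0.043975+0.107352i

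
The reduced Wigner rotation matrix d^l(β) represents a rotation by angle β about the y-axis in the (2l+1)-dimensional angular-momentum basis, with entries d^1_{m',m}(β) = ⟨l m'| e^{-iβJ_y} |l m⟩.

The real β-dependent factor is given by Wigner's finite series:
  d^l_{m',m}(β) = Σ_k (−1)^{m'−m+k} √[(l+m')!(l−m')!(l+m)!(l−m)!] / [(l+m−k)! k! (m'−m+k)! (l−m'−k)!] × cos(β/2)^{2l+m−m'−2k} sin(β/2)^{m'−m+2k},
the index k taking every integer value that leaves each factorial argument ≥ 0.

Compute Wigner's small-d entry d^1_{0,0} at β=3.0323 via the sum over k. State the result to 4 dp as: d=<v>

d^1_{0,0}(β=3.0323) via Wigner's sum:
Half-angle: c=0.054619, s=0.998507. N=√(1·1·1·1)=1.000000
The bounds max(0,m−m')=0 and min(l+m,l−m')=1 give 2 terms
  k=0: (−1)^0·1.0000/(1)·0.0546^2·0.9985^0 = +0.002983
  k=1: (−1)^1·1.0000/(1)·0.0546^0·0.9985^2 = -0.997017
d^1_{0,0}(3.0323) = +0.002983 -0.997017 = -0.994034

d=-0.9940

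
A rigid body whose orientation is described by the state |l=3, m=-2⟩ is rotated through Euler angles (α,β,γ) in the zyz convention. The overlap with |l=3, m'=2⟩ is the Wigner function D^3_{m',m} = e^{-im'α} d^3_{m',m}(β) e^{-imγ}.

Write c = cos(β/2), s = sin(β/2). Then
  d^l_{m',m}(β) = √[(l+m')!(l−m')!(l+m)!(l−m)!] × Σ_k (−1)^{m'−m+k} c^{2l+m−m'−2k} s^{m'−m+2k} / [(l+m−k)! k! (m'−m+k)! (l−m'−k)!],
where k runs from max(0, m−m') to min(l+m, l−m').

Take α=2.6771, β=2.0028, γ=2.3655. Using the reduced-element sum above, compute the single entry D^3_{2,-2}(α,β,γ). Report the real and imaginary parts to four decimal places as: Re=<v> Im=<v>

Re=0.3040 Im=-0.2185

First d^3_{2,-2}(β=2.0028), then the phase factors e^{-i(2)α} and e^{-i(-2)γ}:
Half-angle: c=0.539124, s=0.842227. N=√(120·1·1·120)=120.000000
k: max(0,(-2)−(2))=0 … min(3+(-2),3−(2))=1
  k=0: (−1)^4·120.0000/(24)·0.5391^2·0.8422^4 = +0.731245
  k=1: (−1)^5·120.0000/(120)·0.5391^0·0.8422^6 = -0.356922
d^3_{2,-2}(2.0028) = +0.731245 -0.356922 = +0.374322
Phases: e^{-i·(2)·2.6771}=+0.598647+0.801013i, e^{-i·(-2)·2.3655}=+0.018610-0.999827i ⇒ D=+0.303955-0.218468i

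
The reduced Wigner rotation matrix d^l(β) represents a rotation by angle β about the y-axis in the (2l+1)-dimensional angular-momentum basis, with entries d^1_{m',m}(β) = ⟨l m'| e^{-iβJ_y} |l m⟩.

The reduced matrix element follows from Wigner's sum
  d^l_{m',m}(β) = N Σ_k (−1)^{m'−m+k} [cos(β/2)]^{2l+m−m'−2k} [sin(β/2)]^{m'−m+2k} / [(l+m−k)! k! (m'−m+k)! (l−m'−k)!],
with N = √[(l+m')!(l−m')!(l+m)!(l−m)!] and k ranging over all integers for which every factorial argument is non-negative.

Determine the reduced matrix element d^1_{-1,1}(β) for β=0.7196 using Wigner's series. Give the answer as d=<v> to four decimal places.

d^1_{-1,1}(β=0.7196) via Wigner's sum:
c=cos(0.7196/2)=0.935967, s=sin(0.7196/2)=0.352087; N=√[1·2·2·1]=2.000000
Admissible k: 2..2 (factorial args all ≥0)
  k=2: (−1)^0·2.0000/(2)·0.9360^0·0.3521^2 = +0.123965
d^1_{-1,1}(0.7196) = +0.123965

d=0.1240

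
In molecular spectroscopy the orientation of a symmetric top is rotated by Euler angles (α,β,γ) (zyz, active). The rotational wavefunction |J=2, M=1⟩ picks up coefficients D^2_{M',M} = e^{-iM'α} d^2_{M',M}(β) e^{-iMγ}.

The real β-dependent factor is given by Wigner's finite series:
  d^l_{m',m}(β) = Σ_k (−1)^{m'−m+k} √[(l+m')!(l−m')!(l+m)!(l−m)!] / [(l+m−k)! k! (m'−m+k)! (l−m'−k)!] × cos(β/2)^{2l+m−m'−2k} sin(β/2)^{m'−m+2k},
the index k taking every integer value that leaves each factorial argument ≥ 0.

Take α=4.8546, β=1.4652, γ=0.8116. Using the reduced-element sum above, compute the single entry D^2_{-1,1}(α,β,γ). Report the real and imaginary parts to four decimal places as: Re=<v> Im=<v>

Split into d^2_{-1,1}(β=1.4652) × two z-phases.
With c≡cos(β/2)=0.743438 and s≡sin(β/2)=0.668805, N=[1·6·6·1]^{1/2}=6.000000
k: max(0,(1)−(-1))=2 … min(2+(1),2−(-1))=3
  k=2: (−1)^0·6.0000/(2)·0.7434^2·0.6688^2 = +0.741668
  k=3: (−1)^1·6.0000/(6)·0.7434^0·0.6688^4 = -0.200077
d^2_{-1,1}(1.4652) = +0.741668 -0.200077 = +0.541591
Phases: e^{-i·(-1)·4.8546}=+0.141732-0.989905i, e^{-i·(1)·0.8116}=+0.688339-0.725389i ⇒ D=-0.336061-0.424716i

Re=-0.3361 Im=-0.4247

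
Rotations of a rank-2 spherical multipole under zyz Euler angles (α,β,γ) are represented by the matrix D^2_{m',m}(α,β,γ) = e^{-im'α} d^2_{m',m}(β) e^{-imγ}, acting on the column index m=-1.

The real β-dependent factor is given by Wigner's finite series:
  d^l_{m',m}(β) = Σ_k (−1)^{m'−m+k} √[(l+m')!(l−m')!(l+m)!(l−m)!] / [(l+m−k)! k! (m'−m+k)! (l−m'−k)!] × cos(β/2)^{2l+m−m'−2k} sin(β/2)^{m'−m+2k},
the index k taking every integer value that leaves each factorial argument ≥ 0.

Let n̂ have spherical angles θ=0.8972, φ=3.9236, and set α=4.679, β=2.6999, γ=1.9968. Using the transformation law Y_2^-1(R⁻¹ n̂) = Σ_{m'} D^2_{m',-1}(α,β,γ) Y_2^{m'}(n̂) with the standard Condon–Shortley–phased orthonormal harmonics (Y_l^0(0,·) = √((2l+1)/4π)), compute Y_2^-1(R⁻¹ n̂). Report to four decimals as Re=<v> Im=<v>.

Re=0.0409 Im=0.2311

Need the full column D^2_{m',-1} for m'=−2..2 at α=4.679, β=2.6999, γ=1.9968.
cos(β/2)=0.219055, sin(β/2)=0.975712
d^2_{-2,-1}: single k=1 term ⇒ +0.020512;  D = +0.007211-0.019203i
d^2_{-1,-1}: k∈[0..1] ⇒ +0.002303 -0.137048 = -0.134746;  D = -0.124493-0.051554i
d^2_{0,-1}: k∈[0..1] ⇒ -0.025122 +0.498420 = +0.473297;  D = -0.195583+0.430996i
d^2_{1,-1}: k∈[0..1] ⇒ +0.137048 -0.906332 = -0.769284;  D = +0.689526+0.341103i
d^2_{2,-1}: single k=0 term ⇒ -0.406958;  D = -0.192523+0.358538i
Y_2^{m'}(θ=0.8972,φ=3.9236) and Σ D·Y over m':
  (+0.0072-0.0192i)·(+0.0016-0.2360i)  (-0.1245-0.0516i)·(-0.2672+0.2654i)  (-0.1956+0.4310i)·(+0.0528+0.0000i)  (+0.6895+0.3411i)·(+0.2672+0.2654i)  (-0.1925+0.3585i)·(+0.0016+0.2360i)
Y_2^-1(R⁻¹ n̂) = +0.040929+0.231078i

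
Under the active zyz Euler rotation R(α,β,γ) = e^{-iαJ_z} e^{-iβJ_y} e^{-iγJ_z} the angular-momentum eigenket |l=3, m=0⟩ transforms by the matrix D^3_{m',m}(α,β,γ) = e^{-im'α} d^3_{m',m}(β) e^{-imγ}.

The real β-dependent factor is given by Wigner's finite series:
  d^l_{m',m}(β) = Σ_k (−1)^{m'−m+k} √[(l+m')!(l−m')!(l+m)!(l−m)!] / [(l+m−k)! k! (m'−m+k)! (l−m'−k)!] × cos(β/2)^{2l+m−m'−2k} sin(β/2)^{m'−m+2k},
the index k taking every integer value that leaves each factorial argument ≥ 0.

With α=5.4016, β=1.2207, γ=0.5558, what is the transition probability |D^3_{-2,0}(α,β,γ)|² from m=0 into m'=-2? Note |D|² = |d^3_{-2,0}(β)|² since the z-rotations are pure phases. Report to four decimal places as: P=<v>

D^3_{-2,0}(5.4016,1.2207,0.5558) = e^{-i·-2·5.4016}·d^3_{-2,0}(1.2207)·e^{-i·0·0.5558}. Compute d first:
With c≡cos(β/2)=0.819447 and s≡sin(β/2)=0.573154, N=[1·120·6·6]^{1/2}=65.726707
k: max(0,(0)−(-2))=2 … min(3+(0),3−(-2))=3
  k=2: (−1)^0·65.7267/(12)·0.8194^4·0.5732^2 = +0.811313
  k=3: (−1)^1·65.7267/(12)·0.8194^2·0.5732^4 = -0.396907
d^3_{-2,0}(1.2207) = +0.811313 -0.396907 = +0.414405
|D^3_{-2,0}|² = |d^3_{-2,0}(β)|² = (+0.414405)² = 0.171732 (the z-rotation phases have unit modulus)

P=0.1717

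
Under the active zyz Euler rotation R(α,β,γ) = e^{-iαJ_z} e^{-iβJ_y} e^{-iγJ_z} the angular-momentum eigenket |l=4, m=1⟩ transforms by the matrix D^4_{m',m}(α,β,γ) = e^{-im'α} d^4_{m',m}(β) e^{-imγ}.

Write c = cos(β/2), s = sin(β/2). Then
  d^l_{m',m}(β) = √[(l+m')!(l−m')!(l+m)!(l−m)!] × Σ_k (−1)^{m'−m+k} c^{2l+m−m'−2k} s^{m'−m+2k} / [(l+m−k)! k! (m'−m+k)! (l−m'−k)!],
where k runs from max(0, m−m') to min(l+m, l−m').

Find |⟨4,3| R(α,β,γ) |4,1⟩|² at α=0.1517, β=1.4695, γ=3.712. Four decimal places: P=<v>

First d^4_{3,1}(β=1.4695), then the phase factors e^{-i(3)α} and e^{-i(1)γ}:
Half-angle: c=0.741998, s=0.670402. N=√(5040·1·120·6)=1904.940944
Admissible k: 0..1 (factorial args all ≥0)
  k=0: (−1)^2·1904.9409/(240)·0.7420^6·0.6704^2 = +0.595331
  k=1: (−1)^3·1904.9409/(144)·0.7420^4·0.6704^4 = -0.809974
d^4_{3,1}(1.4695) = +0.595331 -0.809974 = -0.214644
|D^4_{3,1}|² = |d^4_{3,1}(β)|² = (-0.214644)² = 0.046072 (the z-rotation phases have unit modulus)

P=0.0461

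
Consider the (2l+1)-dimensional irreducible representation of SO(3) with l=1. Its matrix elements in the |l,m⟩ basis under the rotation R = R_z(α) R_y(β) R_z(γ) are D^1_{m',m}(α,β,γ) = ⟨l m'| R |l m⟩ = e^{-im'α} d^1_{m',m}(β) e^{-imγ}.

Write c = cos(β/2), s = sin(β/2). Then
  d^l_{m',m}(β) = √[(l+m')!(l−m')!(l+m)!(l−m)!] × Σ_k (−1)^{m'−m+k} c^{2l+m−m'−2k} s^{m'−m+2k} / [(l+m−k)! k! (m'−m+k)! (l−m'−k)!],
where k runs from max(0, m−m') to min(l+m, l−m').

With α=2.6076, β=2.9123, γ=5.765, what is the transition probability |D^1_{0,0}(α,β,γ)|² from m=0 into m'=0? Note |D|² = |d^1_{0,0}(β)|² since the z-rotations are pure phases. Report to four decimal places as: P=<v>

P=0.9483

First d^1_{0,0}(β=2.9123), then the phase factors e^{-i(0)α} and e^{-i(0)γ}:
With c≡cos(β/2)=0.114395 and s≡sin(β/2)=0.993435, N=[1·1·1·1]^{1/2}=1.000000
k∈{0,1} keeps every argument non-negative
  k=0: (−1)^0·1.0000/(1)·0.1144^2·0.9934^0 = +0.013086
  k=1: (−1)^1·1.0000/(1)·0.1144^0·0.9934^2 = -0.986914
d^1_{0,0}(2.9123) = +0.013086 -0.986914 = -0.973827
|D^1_{0,0}|² = |d^1_{0,0}(β)|² = (-0.973827)² = 0.948340 (the z-rotation phases have unit modulus)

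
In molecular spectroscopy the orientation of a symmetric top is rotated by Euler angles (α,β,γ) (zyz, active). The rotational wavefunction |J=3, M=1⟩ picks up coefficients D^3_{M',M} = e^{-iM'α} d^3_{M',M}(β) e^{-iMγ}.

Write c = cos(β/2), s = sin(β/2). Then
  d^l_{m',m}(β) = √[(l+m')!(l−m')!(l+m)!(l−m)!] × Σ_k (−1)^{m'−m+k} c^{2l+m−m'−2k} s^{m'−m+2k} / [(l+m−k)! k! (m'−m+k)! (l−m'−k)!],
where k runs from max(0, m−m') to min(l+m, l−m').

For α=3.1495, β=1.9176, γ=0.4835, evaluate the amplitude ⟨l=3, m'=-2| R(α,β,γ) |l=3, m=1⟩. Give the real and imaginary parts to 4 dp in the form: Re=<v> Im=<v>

Re=-0.0088 Im=0.0044

D^3_{-2,1}(3.1495,1.9176,0.4835) = e^{-i·-2·3.1495}·d^3_{-2,1}(1.9176)·e^{-i·1·0.4835}. Compute d first:
With c≡cos(β/2)=0.574503 and s≡sin(β/2)=0.818503, N=[1·120·24·2]^{1/2}=75.894664
k∈{3,4} keeps every argument non-negative
  k=3: (−1)^0·75.8947/(12)·0.5745^3·0.8185^3 = +0.657607
  k=4: (−1)^1·75.8947/(24)·0.5745^1·0.8185^5 = -0.667410
d^3_{-2,1}(1.9176) = +0.657607 -0.667410 = -0.009803
D = (+0.999875+0.015814i)·(-0.009803)·(+0.885373-0.464881i) = -0.008750+0.004419i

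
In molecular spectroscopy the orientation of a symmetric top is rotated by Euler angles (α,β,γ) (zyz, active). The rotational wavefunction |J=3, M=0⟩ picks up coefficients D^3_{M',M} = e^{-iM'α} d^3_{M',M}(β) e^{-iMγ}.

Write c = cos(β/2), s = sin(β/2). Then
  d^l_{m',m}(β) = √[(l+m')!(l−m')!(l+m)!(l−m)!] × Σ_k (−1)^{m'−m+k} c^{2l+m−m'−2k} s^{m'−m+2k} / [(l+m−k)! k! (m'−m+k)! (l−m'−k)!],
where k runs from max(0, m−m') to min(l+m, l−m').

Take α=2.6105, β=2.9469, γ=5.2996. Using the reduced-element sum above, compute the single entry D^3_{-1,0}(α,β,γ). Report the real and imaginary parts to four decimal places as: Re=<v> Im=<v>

First d^3_{-1,0}(β=2.9469), then the phase factors e^{-i(-1)α} and e^{-i(0)γ}:
With c≡cos(β/2)=0.097193 and s≡sin(β/2)=0.995266, N=[2·24·6·6]^{1/2}=41.569219
Admissible k: 1..3 (factorial args all ≥0)
  k=1: (−1)^0·41.5692/(12)·0.0972^5·0.9953^1 = +0.000030
  k=2: (−1)^1·41.5692/(4)·0.0972^3·0.9953^3 = -0.009407
  k=3: (−1)^2·41.5692/(12)·0.0972^1·0.9953^5 = +0.328790
d^3_{-1,0}(2.9469) = +0.000030 -0.009407 +0.328790 = +0.319414
Attach z-rotation phases: D = e^{-i(-1)(2.6105)}·(+0.319414)·e^{-i(0)(5.2996)} = -0.275416+0.161775i

Re=-0.2754 Im=0.1618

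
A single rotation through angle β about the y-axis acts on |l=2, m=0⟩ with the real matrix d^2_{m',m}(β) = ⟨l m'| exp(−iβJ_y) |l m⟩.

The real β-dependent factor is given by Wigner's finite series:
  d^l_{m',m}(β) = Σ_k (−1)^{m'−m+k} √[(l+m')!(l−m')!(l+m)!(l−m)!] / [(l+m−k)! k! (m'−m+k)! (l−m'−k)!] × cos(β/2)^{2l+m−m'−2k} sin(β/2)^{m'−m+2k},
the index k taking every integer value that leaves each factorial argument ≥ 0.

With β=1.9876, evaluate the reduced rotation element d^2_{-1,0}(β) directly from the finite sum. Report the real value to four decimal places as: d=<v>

d=-0.4534

d^2_{-1,0}(β=1.9876) via Wigner's sum:
c=cos(1.9876/2)=0.545509, s=sin(1.9876/2)=0.838105; N=√[1·6·2·2]=4.898979
k∈{1,2} keeps every argument non-negative
  k=1: (−1)^0·4.8990/(2)·0.5455^3·0.8381^1 = +0.333257
  k=2: (−1)^1·4.8990/(2)·0.5455^1·0.8381^3 = -0.786634
d^2_{-1,0}(1.9876) = +0.333257 -0.786634 = -0.453377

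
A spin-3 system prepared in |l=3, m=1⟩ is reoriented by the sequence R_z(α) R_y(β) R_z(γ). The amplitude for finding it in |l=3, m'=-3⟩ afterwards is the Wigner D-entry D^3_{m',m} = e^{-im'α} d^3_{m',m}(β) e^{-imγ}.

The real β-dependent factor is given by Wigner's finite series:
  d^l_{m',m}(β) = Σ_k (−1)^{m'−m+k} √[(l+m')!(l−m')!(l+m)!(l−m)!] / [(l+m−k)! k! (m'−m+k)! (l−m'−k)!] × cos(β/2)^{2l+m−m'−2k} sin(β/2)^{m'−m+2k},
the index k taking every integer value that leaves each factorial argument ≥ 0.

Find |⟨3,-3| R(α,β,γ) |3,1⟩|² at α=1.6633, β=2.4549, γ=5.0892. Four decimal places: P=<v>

First d^3_{-3,1}(β=2.4549), then the phase factors e^{-i(-3)α} and e^{-i(1)γ}:
c=cos(2.4549/2)=0.336640, s=sin(2.4549/2)=0.941633; N=√[1·720·24·2]=185.903201
k: max(0,(1)−(-3))=4 … min(3+(1),3−(-3))=4
  k=4: (−1)^0·185.9032/(48)·0.3366^2·0.9416^4 = +0.345068
d^3_{-3,1}(2.4549) = +0.345068
|D^3_{-3,1}|² = |d^3_{-3,1}(β)|² = (+0.345068)² = 0.119072 (the z-rotation phases have unit modulus)

P=0.1191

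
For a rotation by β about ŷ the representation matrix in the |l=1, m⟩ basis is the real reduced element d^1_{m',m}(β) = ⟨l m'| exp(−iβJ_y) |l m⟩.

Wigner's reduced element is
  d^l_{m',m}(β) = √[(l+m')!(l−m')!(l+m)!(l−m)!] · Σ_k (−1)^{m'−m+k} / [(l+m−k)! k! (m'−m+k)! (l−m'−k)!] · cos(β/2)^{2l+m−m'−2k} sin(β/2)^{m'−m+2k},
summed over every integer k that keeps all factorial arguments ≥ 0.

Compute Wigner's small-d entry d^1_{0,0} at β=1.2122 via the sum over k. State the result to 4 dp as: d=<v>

d=0.3510

d^1_{0,0}(β=1.2122) via Wigner's sum:
Half-angle: c=0.821876, s=0.569666. N=√(1·1·1·1)=1.000000
k∈{0,1} keeps every argument non-negative
  k=0: (−1)^0·1.0000/(1)·0.8219^2·0.5697^0 = +0.675480
  k=1: (−1)^1·1.0000/(1)·0.8219^0·0.5697^2 = -0.324520
d^1_{0,0}(1.2122) = +0.675480 -0.324520 = +0.350960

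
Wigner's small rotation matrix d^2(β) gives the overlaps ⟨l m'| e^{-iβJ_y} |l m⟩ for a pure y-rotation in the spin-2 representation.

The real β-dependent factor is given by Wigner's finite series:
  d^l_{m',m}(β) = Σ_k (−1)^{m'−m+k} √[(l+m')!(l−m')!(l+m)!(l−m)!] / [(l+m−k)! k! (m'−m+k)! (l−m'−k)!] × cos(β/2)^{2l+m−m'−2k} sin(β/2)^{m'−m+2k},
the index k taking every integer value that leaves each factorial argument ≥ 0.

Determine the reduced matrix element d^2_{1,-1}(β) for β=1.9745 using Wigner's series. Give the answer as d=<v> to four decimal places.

d=0.1493

d^2_{1,-1}(β=1.9745) via Wigner's sum:
With c≡cos(β/2)=0.550987 and s≡sin(β/2)=0.834514, N=[6·1·1·6]^{1/2}=6.000000
Admissible k: 0..1 (factorial args all ≥0)
  k=0: (−1)^2·6.0000/(2)·0.5510^2·0.8345^2 = +0.634265
  k=1: (−1)^3·6.0000/(6)·0.5510^0·0.8345^4 = -0.484992
d^2_{1,-1}(1.9745) = +0.634265 -0.484992 = +0.149273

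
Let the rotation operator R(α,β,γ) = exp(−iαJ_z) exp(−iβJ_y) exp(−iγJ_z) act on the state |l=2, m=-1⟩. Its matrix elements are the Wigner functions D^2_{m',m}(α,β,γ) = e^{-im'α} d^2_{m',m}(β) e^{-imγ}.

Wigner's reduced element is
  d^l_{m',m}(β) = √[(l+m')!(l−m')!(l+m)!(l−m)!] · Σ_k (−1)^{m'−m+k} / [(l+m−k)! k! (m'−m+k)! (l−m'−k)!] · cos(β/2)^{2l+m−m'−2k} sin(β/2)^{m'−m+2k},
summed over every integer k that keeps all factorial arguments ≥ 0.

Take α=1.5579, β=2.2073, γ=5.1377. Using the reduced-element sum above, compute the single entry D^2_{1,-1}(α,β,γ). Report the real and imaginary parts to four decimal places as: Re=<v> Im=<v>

First d^2_{1,-1}(β=2.2073), then the phase factors e^{-i(1)α} and e^{-i(-1)γ}:
c=cos(2.2073/2)=0.450340, s=sin(2.2073/2)=0.892857; N=√[6·1·1·6]=6.000000
k: max(0,(-1)−(1))=0 … min(2+(-1),2−(1))=1
  k=0: (−1)^2·6.0000/(2)·0.4503^2·0.8929^2 = +0.485028
  k=1: (−1)^3·6.0000/(6)·0.4503^0·0.8929^4 = -0.635518
d^2_{1,-1}(2.2073) = +0.485028 -0.635518 = -0.150490
D = (+0.012896-0.999917i)·(-0.150490)·(+0.412604-0.910910i) = +0.136271+0.063855i

Re=0.1363 Im=0.0639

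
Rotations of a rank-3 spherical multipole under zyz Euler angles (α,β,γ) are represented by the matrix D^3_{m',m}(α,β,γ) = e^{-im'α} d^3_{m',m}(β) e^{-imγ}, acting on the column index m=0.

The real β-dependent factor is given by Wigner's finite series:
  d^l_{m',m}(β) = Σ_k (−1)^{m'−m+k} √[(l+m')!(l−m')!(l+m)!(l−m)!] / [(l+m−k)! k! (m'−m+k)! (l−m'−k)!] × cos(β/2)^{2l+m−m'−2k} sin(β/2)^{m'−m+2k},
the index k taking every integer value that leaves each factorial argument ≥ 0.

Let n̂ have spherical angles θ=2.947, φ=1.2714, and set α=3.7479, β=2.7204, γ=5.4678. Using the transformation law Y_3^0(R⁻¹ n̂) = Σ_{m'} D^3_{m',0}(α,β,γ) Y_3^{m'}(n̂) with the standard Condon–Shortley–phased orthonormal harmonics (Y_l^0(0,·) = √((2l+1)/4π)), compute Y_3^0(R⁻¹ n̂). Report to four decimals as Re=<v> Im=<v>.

Need the full column D^3_{m',0} for m'=−3..3 at α=3.7479, β=2.7204, γ=5.4678.
cos(β/2)=0.209043, sin(β/2)=0.977906
d^3_{-3,0}: single k=3 term ⇒ +0.038204;  D = +0.009383-0.037034i
d^3_{-2,0}: k∈[2..3] ⇒ +0.010002 -0.218888 = -0.208885;  D = -0.073229-0.195629i
d^3_{-1,0}: k∈[1..3] ⇒ +0.001352 -0.088779 +0.647609 = +0.560182;  D = -0.460334-0.319212i
d^3_{0,0}: k∈[0..3] ⇒ +0.000083 -0.016435 +0.359669 -0.874548 = -0.531231;  D = -0.531231+0.000000i
d^3_{1,0}: k∈[0..2] ⇒ -0.001352 +0.088779 -0.647609 = -0.560182;  D = +0.460334-0.319212i
d^3_{2,0}: k∈[0..1] ⇒ +0.010002 -0.218888 = -0.208885;  D = -0.073229+0.195629i
d^3_{3,0}: single k=0 term ⇒ -0.038204;  D = -0.009383-0.037034i
Y_3^{m'}(θ=2.947,φ=1.2714) and Σ D·Y over m':
  (+0.0094-0.0370i)·(-0.0024+0.0019i)  (-0.0732-0.1956i)·(+0.0310+0.0211i)  (-0.4603-0.3192i)·(+0.0703-0.2277i)  (-0.5312+0.0000i)·(-0.6638+0.0000i)  (+0.4603-0.3192i)·(-0.0703-0.2277i)  (-0.0732+0.1956i)·(+0.0310-0.0211i)  (-0.0094-0.0370i)·(+0.0024+0.0019i)
Y_3^0(R⁻¹ n̂) = +0.146401-0.000000i

Re=0.1464 Im=0.0000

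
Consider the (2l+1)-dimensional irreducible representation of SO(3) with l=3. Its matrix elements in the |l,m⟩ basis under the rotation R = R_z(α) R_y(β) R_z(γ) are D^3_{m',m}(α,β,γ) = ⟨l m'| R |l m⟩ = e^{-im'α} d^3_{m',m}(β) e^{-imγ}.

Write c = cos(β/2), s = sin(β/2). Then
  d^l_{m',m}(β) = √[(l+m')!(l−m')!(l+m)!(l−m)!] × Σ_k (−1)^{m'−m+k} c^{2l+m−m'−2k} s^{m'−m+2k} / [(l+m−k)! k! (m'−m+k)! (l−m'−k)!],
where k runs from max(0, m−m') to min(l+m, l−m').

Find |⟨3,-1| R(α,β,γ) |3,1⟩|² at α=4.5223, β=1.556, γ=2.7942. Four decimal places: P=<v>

First d^3_{-1,1}(β=1.556), then the phase factors e^{-i(-1)α} and e^{-i(1)γ}:
c=cos(1.556/2)=0.712319, s=sin(1.556/2)=0.701856; N=√[2·24·24·2]=48.000000
k: max(0,(1)−(-1))=2 … min(3+(1),3−(-1))=4
  k=2: (−1)^0·48.0000/(8)·0.7123^4·0.7019^2 = +0.760930
  k=3: (−1)^1·48.0000/(6)·0.7123^2·0.7019^4 = -0.984989
  k=4: (−1)^2·48.0000/(48)·0.7123^0·0.7019^6 = +0.119533
d^3_{-1,1}(1.556) = +0.760930 -0.984989 +0.119533 = -0.104525
|D^3_{-1,1}|² = |d^3_{-1,1}(β)|² = (-0.104525)² = 0.010925 (the z-rotation phases have unit modulus)

P=0.0109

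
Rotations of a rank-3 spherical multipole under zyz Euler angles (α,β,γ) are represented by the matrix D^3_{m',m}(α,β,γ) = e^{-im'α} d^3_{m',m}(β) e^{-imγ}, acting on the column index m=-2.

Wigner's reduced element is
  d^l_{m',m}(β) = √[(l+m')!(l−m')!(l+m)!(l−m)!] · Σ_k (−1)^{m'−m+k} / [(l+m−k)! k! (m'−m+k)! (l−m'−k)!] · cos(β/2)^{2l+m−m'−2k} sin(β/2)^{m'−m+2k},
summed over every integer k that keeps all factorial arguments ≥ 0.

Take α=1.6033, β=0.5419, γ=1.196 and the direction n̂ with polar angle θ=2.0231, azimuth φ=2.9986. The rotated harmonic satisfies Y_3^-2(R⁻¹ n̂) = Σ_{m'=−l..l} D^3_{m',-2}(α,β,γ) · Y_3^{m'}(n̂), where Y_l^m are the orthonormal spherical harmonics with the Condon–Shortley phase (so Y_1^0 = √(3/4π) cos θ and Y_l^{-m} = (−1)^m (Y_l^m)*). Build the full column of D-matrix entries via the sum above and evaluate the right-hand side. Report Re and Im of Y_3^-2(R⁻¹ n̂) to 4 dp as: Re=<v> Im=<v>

Need the full column D^3_{m',-2} for m'=−3..3 at α=1.6033, β=0.5419, γ=1.196.
cos(β/2)=0.963517, sin(β/2)=0.267647
d^3_{-3,-2}: single k=1 term ⇒ +0.544421;  D = +0.330378+0.432718i
d^3_{-2,-2}: k∈[0..1] ⇒ +0.800122 -0.308697 = +0.491426;  D = +0.380698-0.310754i
d^3_{-1,-2}: k∈[0..1] ⇒ -0.702845 +0.108466 = -0.594378;  D = +0.390621+0.447996i
d^3_{0,-2}: k∈[0..1] ⇒ +0.338160 -0.026093 = +0.312067;  D = -0.228423+0.212624i
d^3_{1,-2}: k∈[0..1] ⇒ -0.108466 +0.004185 = -0.104282;  D = -0.073494-0.073981i
d^3_{2,-2}: k∈[0..1] ⇒ +0.023820 -0.000368 = +0.023452;  D = +0.016092-0.017060i
d^3_{3,-2}: single k=0 term ⇒ -0.003242;  D = +0.002429+0.002146i
Y_3^{m'}(θ=2.0231,φ=2.9986) and Σ D·Y over m':
  (+0.3304+0.4327i)·(-0.2761-0.1263i)  (+0.3807-0.3108i)·(-0.3467-0.1019i)  (+0.3906+0.4480i)·(+0.0129+0.0019i)  (-0.2284+0.2126i)·(+0.3335+0.0000i)  (-0.0735-0.0740i)·(-0.0129+0.0019i)  (+0.0161-0.0171i)·(-0.3467+0.1019i)  (+0.0024+0.0021i)·(+0.2761-0.1263i)
Y_3^-2(R⁻¹ n̂) = -0.273991-0.006163i

Re=-0.2740 Im=-0.0062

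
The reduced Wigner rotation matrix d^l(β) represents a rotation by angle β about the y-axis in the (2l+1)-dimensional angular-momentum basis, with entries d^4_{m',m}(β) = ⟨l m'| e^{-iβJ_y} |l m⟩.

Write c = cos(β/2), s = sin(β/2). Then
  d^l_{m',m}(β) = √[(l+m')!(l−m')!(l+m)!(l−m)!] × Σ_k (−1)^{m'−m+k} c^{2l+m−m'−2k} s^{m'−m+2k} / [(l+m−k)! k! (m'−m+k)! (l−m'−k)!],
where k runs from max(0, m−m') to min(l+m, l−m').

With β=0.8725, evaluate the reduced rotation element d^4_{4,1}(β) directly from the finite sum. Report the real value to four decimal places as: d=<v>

d=-0.3453

d^4_{4,1}(β=0.8725) via Wigner's sum:
c=cos(0.8725/2)=0.906343, s=sin(0.8725/2)=0.422544; N=√[40320·1·120·6]=5387.986637
Admissible k: 0..0 (factorial args all ≥0)
  k=0: (−1)^3·5387.9866/(720)·0.9063^5·0.4225^3 = -0.345279
d^4_{4,1}(0.8725) = -0.345279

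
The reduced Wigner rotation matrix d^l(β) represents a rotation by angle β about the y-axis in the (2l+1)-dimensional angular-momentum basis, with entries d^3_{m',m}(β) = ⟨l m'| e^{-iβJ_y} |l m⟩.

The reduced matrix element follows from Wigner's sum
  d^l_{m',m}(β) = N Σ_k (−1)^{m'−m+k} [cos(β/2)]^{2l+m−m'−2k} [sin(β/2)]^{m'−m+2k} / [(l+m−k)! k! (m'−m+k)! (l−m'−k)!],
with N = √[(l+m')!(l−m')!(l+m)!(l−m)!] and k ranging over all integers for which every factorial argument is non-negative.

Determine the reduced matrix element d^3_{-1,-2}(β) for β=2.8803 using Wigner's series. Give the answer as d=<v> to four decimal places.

d^3_{-1,-2}(β=2.8803) via Wigner's sum:
With c≡cos(β/2)=0.130275 and s≡sin(β/2)=0.991478, N=[2·24·1·120]^{1/2}=75.894664
The bounds max(0,m−m')=0 and min(l+m,l−m')=1 give 2 terms
  k=0: (−1)^1·75.8947/(24)·0.1303^5·0.9915^1 = -0.000118
  k=1: (−1)^2·75.8947/(12)·0.1303^3·0.9915^3 = +0.013629
d^3_{-1,-2}(2.8803) = -0.000118 +0.013629 = +0.013511

d=0.0135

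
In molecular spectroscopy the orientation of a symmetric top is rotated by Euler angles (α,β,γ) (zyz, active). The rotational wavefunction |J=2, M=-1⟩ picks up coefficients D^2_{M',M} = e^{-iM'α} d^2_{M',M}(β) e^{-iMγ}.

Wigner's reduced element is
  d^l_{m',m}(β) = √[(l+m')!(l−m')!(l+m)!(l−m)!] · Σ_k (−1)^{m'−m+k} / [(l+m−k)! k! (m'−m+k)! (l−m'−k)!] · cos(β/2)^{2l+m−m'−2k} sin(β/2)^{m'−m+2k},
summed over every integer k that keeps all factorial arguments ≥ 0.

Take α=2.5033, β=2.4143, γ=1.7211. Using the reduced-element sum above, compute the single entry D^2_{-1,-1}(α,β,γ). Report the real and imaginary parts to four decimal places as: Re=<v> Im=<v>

D^2_{-1,-1}(2.5033,2.4143,1.7211) = e^{-i·-1·2.5033}·d^2_{-1,-1}(2.4143)·e^{-i·-1·1.7211}. Compute d first:
Half-angle: c=0.355684, s=0.934606. N=√(1·6·1·6)=6.000000
k∈{0,1} keeps every argument non-negative
  k=0: (−1)^0·6.0000/(6)·0.3557^4·0.9346^0 = +0.016005
  k=1: (−1)^1·6.0000/(2)·0.3557^2·0.9346^2 = -0.331519
d^2_{-1,-1}(2.4143) = +0.016005 -0.331519 = -0.315514
D = (-0.803114+0.595825i)·(-0.315514)·(-0.149738+0.988726i) = +0.147929+0.278686i

Re=0.1479 Im=0.2787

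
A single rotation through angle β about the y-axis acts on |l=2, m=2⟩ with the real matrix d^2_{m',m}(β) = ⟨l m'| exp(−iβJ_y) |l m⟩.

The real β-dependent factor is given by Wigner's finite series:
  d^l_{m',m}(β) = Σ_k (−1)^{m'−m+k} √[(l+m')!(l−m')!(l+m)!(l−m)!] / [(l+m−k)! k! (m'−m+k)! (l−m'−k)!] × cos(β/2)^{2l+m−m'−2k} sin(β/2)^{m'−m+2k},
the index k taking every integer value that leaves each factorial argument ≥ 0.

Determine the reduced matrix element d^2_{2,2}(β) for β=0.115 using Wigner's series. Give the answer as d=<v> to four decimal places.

d^2_{2,2}(β=0.115) via Wigner's sum:
c=cos(0.115/2)=0.998347, s=sin(0.115/2)=0.057468; N=√[24·1·24·1]=24.000000
k∈{0} keeps every argument non-negative
  k=0: (−1)^0·24.0000/(24)·0.9983^4·0.0575^0 = +0.993406
d^2_{2,2}(0.115) = +0.993406

d=0.9934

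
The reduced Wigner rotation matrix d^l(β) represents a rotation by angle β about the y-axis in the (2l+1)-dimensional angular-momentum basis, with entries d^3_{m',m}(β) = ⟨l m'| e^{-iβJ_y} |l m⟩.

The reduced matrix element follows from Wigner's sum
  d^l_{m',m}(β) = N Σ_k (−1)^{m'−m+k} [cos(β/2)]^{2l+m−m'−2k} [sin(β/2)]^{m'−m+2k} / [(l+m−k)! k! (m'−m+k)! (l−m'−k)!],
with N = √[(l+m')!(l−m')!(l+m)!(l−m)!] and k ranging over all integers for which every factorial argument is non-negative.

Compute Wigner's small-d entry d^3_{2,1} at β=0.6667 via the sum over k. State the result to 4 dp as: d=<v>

d=-0.5926

d^3_{2,1}(β=0.6667) via Wigner's sum:
c=cos(0.6667/2)=0.944951, s=sin(0.6667/2)=0.327210; N=√[120·1·24·2]=75.894664
k∈{0,1} keeps every argument non-negative
  k=0: (−1)^1·75.8947/(24)·0.9450^5·0.3272^1 = -0.779605
  k=1: (−1)^2·75.8947/(12)·0.9450^3·0.3272^3 = +0.186956
d^3_{2,1}(0.6667) = -0.779605 +0.186956 = -0.592649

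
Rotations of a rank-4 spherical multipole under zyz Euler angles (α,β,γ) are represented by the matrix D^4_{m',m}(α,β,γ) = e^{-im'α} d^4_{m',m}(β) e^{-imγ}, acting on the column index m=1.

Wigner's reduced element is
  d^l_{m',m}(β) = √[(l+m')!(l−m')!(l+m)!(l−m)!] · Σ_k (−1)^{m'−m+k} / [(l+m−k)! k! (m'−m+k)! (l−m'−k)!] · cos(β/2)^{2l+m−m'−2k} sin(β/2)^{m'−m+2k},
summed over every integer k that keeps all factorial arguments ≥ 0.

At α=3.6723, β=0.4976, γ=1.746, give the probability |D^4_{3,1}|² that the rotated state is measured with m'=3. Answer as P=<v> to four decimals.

P=0.1267

First d^4_{3,1}(β=0.4976), then the phase factors e^{-i(3)α} and e^{-i(1)γ}:
c=cos(0.4976/2)=0.969209, s=sin(0.4976/2)=0.246241; N=√[5040·1·120·6]=1904.940944
k∈{0,1} keeps every argument non-negative
  k=0: (−1)^2·1904.9409/(240)·0.9692^6·0.2462^2 = +0.398928
  k=1: (−1)^3·1904.9409/(144)·0.9692^4·0.2462^4 = -0.042917
d^4_{3,1}(0.4976) = +0.398928 -0.042917 = +0.356011
|D^4_{3,1}|² = |d^4_{3,1}(β)|² = (+0.356011)² = 0.126744 (the z-rotation phases have unit modulus)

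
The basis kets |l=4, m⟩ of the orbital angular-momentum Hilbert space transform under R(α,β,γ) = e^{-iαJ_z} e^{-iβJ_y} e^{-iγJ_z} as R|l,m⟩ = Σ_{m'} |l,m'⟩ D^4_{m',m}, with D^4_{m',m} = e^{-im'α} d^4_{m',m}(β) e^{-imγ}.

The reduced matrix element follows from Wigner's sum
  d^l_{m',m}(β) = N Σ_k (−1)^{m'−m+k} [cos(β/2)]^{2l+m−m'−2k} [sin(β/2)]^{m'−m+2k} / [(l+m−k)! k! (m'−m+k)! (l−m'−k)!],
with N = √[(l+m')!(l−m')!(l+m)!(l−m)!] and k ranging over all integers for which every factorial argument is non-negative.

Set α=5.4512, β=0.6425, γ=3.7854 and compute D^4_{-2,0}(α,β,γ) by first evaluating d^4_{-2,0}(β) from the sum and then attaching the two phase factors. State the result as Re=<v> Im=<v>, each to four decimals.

Re=-0.0460 Im=-0.4927

First d^4_{-2,0}(β=0.6425), then the phase factors e^{-i(-2)α} and e^{-i(0)γ}:
c=cos(0.6425/2)=0.948841, s=sin(0.6425/2)=0.315753; N=√[2·720·24·24]=910.735966
The bounds max(0,m−m')=2 and min(l+m,l−m')=4 give 3 terms
  k=2: (−1)^0·910.7360/(96)·0.9488^6·0.3158^2 = +0.690204
  k=3: (−1)^1·910.7360/(36)·0.9488^4·0.3158^4 = -0.203823
  k=4: (−1)^2·910.7360/(96)·0.9488^2·0.3158^6 = +0.008464
d^4_{-2,0}(0.6425) = +0.690204 -0.203823 +0.008464 = +0.494846
D = (-0.093040-0.995662i)·(+0.494846)·(+1.000000+0.000000i) = -0.046040-0.492699i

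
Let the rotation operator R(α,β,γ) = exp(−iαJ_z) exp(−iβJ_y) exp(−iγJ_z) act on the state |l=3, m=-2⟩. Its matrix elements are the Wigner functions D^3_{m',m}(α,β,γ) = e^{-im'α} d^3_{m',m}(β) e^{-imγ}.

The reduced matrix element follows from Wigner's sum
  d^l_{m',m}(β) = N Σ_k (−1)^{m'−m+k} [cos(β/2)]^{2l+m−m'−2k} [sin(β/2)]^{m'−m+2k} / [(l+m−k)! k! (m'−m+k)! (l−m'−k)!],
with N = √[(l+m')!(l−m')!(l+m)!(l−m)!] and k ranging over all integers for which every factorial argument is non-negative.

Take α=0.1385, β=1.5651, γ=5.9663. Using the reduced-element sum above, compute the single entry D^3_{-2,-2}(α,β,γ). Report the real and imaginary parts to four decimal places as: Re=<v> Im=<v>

D^3_{-2,-2}(0.1385,1.5651,5.9663) = e^{-i·-2·0.1385}·d^3_{-2,-2}(1.5651)·e^{-i·-2·5.9663}. Compute d first:
With c≡cos(β/2)=0.709118 and s≡sin(β/2)=0.705090, N=[1·120·1·120]^{1/2}=120.000000
k: max(0,(-2)−(-2))=0 … min(3+(-2),3−(-2))=1
  k=0: (−1)^0·120.0000/(120)·0.7091^6·0.7051^0 = +0.127148
  k=1: (−1)^1·120.0000/(24)·0.7091^4·0.7051^2 = -0.628540
d^3_{-2,-2}(1.5651) = +0.127148 -0.628540 = -0.501391
Phases: e^{-i·(-2)·0.1385}=+0.961880+0.273471i, e^{-i·(-2)·5.9663}=+0.805800-0.592187i ⇒ D=-0.469819+0.175111i

Re=-0.4698 Im=0.1751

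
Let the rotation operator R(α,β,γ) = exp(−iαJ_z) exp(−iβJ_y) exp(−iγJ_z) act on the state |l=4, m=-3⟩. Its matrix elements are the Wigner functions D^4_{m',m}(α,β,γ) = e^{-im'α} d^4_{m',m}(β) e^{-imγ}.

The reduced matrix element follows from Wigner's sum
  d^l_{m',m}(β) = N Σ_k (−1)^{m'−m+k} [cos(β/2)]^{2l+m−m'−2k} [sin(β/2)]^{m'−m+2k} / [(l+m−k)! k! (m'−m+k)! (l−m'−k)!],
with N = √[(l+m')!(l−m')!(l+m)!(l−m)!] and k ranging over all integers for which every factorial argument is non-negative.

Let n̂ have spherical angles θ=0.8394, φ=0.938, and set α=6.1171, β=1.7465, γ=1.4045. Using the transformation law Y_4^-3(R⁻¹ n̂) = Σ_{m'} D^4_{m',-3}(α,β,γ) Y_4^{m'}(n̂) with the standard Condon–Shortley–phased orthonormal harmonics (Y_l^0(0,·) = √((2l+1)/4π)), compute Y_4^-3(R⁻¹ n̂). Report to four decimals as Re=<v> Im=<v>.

Re=-0.2449 Im=-0.0432

Need the full column D^4_{m',-3} for m'=−4..4 at α=6.1171, β=1.7465, γ=1.4045.
cos(β/2)=0.642339, sin(β/2)=0.766421
d^4_{-4,-3}: single k=1 term ⇒ +0.097805;  D = -0.089794-0.038768i
d^4_{-3,-3}: k∈[0..1] ⇒ +0.028981 -0.288814 = -0.259833;  D = +0.218240+0.141012i
d^4_{-2,-3}: k∈[0..1] ⇒ -0.129384 +0.552597 = +0.423213;  D = -0.312604-0.285285i
d^4_{-1,-3}: k∈[0..1] ⇒ +0.327484 -0.777043 = -0.449559;  D = +0.277395+0.353772i
d^4_{0,-3}: k∈[0..1] ⇒ -0.582488 +0.829264 = +0.246776;  D = -0.118070-0.216697i
d^4_{1,-3}: k∈[0..1] ⇒ +0.777043 -0.663746 = +0.113297;  D = -0.037013-0.107080i
d^4_{2,-3}: k∈[0..1] ⇒ -0.786709 +0.373335 = -0.413374;  D = +0.068598+0.407643i
d^4_{3,-3}: k∈[0..1] ⇒ +0.585369 -0.119052 = +0.466317;  D = -0.000295-0.466317i
d^4_{4,-3}: single k=0 term ⇒ -0.282215;  D = -0.046480+0.278361i
Y_4^{m'}(θ=0.8394,φ=0.938) and Σ D·Y over m':
  (-0.0898-0.0388i)·(-0.1113+0.0778i)  (+0.2182+0.1410i)·(-0.3263-0.1109i)  (-0.3126-0.2853i)·(-0.1182-0.3751i)  (+0.2774+0.3538i)·(+0.0171-0.0233i)  (-0.1181-0.2167i)·(-0.3616+0.0000i)  (-0.0370-0.1071i)·(-0.0171-0.0233i)  (+0.0686+0.4076i)·(-0.1182+0.3751i)  (-0.0003-0.4663i)·(+0.3263-0.1109i)  (-0.0465+0.2784i)·(-0.1113-0.0778i)
Y_4^-3(R⁻¹ n̂) = -0.244854-0.043201i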